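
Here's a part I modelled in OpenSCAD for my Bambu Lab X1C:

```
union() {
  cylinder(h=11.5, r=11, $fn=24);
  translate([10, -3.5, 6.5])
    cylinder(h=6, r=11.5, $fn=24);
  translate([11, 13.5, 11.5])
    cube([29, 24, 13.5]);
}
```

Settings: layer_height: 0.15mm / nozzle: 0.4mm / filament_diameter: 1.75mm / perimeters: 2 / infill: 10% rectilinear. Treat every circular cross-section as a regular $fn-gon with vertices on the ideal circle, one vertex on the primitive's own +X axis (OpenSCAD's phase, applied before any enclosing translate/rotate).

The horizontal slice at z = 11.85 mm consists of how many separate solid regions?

2

At z = 11.85 mm: the cylinder is not intersected at this z (z outside [0, 11.5]); the r=11.5 cylinder at (10, -3.5) contributes a regular 24-gon of circumradius 11.5; the 29×24 cube at (11, 13.5) contributes its full rectangle; Taking the union: the 2 present regions are separate (no shared area or edge), so areas and boundary lengths simply add and each stays a separate island — 2 connected regions. The result has 2 disconnected regions.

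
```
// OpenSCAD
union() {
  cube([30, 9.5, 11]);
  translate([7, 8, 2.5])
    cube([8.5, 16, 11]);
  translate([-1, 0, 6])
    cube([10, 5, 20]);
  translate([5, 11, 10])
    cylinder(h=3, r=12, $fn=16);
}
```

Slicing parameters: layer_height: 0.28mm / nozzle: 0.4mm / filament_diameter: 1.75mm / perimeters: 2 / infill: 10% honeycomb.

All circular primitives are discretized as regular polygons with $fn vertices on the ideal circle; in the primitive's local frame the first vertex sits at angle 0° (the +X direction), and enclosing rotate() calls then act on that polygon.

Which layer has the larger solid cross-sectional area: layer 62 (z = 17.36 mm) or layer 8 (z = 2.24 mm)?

Layer 62 (z = 17.36): the cube is not intersected at this z (z outside [0, 11]); the cube at (7, 8) is not intersected at this z (z outside [2.5, 13.5]); the cube at (-1, 0) (footprint 10×5) is included at this height (area 50.00 mm²); the cylinder at (5, 11) does not reach this height (z outside [10, 13]); Merging all regions: only the 10×5 cube at (-1, 0) is present, so the union is just that shape — area = 50.00 mm². So its area = 50.00 mm². Layer 8 (z = 2.24): the cube (footprint 30×9.5) is included at this height (area 285.00 mm²); the cube at (7, 8) is not intersected at this z (z outside [2.5, 13.5]); the cube at (-1, 0) is absent (z outside [6, 26]); the cylinder at (5, 11) is absent (z outside [10, 13]); Taking the union: only the 30×9.5 cube is present, so the union is just that shape — area = 285.00 mm². So its area = 285.00 mm². Layer 8 is larger (285.00 vs 50.00 mm²).

layer 8 (z = 2.24 mm)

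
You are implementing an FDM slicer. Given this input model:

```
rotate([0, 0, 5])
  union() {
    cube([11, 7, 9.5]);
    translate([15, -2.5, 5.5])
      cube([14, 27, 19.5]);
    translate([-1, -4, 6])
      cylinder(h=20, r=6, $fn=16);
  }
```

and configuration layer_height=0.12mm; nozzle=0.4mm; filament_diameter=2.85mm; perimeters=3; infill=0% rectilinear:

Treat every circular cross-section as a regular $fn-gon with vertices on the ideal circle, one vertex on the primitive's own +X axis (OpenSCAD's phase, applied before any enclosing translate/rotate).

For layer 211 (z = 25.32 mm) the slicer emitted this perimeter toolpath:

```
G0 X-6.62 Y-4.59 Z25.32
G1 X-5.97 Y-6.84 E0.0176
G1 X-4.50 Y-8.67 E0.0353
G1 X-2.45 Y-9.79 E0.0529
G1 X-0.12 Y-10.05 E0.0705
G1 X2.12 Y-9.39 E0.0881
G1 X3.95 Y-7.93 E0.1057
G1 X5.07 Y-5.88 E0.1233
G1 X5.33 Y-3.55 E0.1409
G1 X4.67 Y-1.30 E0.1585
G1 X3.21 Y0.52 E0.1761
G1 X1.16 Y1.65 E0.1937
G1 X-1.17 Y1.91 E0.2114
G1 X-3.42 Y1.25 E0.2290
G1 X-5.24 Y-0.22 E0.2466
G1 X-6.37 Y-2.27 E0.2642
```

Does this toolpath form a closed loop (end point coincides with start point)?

no

Start point (G0): (-6.62, -4.59). End point (last G1): the path does not return to the start — open.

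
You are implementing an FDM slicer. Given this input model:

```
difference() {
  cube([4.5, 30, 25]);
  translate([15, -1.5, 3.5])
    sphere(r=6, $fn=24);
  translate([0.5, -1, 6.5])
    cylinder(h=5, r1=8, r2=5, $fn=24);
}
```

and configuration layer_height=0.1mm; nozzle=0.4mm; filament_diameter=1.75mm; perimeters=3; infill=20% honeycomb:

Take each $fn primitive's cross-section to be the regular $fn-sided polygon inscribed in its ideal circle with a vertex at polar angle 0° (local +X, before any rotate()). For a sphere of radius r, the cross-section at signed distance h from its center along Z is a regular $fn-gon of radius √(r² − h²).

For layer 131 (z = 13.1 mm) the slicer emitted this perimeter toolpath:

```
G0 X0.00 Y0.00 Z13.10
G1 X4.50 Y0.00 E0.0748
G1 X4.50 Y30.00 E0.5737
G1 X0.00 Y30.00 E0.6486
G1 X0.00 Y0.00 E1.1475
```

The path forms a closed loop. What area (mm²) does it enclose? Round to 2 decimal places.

Apply the shoelace formula to the sequence of (X, Y) vertices; enclosed area = 135.00 mm².

135.00 mm²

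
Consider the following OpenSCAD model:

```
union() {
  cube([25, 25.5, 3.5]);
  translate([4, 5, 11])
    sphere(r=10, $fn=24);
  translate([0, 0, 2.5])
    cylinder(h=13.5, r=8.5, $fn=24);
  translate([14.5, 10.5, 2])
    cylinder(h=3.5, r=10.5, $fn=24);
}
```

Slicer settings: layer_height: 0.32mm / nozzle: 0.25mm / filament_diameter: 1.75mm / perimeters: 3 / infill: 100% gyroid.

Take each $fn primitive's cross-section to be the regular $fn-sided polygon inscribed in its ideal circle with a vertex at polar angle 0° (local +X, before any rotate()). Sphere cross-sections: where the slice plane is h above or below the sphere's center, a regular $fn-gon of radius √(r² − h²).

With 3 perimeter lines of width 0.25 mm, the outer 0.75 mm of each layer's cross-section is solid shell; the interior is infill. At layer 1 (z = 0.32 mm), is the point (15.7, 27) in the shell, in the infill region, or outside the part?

outside

At z = 0.32 mm: the cube (footprint 25×25.5) is included at this height; the sphere at (4, 5) does not reach this height (|z−center|=10.680 > r=10); the cylinder is absent (z outside [2.5, 16]); the cylinder at (14.5, 10.5) is absent (z outside [2, 5.5]); Merging all regions: only the 25×25.5 cube is present, so the union is just that shape — 1 connected region. Overall, the cross-section is a single solid region. The nearest boundary edge runs (25.00, 25.50)→(0.00, 25.50); distance from the point to it = 1.50 mm. The point is not inside any of the regions above, so it lies outside the cross-section (1.50 mm from the nearest boundary).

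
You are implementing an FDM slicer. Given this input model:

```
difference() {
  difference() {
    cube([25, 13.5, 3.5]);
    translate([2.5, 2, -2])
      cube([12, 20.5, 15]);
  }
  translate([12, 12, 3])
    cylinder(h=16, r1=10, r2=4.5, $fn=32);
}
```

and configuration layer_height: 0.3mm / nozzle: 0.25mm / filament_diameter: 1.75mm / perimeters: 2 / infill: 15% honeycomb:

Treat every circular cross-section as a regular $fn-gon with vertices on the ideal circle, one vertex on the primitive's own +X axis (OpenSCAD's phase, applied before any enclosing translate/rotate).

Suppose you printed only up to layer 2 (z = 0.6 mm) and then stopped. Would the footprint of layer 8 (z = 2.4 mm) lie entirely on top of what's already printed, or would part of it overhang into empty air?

Compare the two slices. At z = 0.6: the 25×13.5 cube contributes its full rectangle (area 337.50 mm²); the 12×20.5 cube at (2.5, 2) contributes its full rectangle (area 246.00 mm²); After the difference (first − rest): starting from the 25×13.5 cube (337.50 mm²), the 12×20.5 cube at (2.5, 2) partially overlaps it — only the 138.00 mm² overlap (of its 246.00 mm²) is removed, clipping the outline — area = 199.50 mm²; the cone at (12, 12) does not reach this height (z outside [3, 19]); Subtracting the remaining from the first: none of the subtracted shapes is present at this height, so the result so far is unchanged — area = 199.50 mm². At z = 2.4: the cube is present — its section is the full 25×13.5 rectangle (area 337.50 mm²); the cube at (2.5, 2) (footprint 12×20.5) is included at this height (area 246.00 mm²); Subtracting the remaining from the first: starting from the 25×13.5 cube (337.50 mm²), the 12×20.5 cube at (2.5, 2) partially overlaps it — only the 138.00 mm² overlap (of its 246.00 mm²) is removed, clipping the outline — area = 199.50 mm²; the cone at (12, 12) is absent (z outside [3, 19]); After the difference (first − rest): none of the subtracted shapes is present at this height, so that combined region is unchanged — area = 199.50 mm². Checking containment: the cross-section at z = 2.4 is a subset of the cross-section at z = 0.6.

entirely on top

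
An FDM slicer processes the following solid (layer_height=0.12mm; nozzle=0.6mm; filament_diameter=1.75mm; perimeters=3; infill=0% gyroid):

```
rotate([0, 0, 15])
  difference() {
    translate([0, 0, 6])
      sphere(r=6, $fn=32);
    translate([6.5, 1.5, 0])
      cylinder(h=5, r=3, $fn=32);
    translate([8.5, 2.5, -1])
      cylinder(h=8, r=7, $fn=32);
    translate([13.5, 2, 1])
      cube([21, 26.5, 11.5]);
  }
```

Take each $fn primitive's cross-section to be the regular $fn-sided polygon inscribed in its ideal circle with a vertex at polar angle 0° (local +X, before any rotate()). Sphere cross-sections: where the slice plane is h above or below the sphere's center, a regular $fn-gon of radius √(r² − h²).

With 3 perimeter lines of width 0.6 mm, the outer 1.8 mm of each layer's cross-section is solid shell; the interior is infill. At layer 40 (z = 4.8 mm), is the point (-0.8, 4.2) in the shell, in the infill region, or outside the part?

At z = 4.8 mm: the sphere: section is a regular 32-gon, circumradius = √(r²−h²) = √(6²−1.2²) = 5.879; the r=3 cylinder at (6.5, 1.5) gives a regular 32-gon of circumradius 3 (constant along its height); the r=7 cylinder at (8.5, 2.5) contributes a regular 32-gon of circumradius 7; the cube at (13.5, 2) (footprint 21×26.5) is included at this height; Taking the first minus the rest: starting from the r=6 sphere, the r=3 cylinder at (6.5, 1.5) partially overlaps it — only the 8.02 mm² overlap (of its 28.09 mm²) is removed, clipping the outline; the r=7 cylinder at (8.5, 2.5) partially overlaps it — only the 17.35 mm² overlap (of its 152.95 mm²) is removed, clipping the outline; the 21×26.5 cube at (13.5, 2) misses the remaining region (no effect) — 1 connected region; (rotated 15° about Z; rotation is an isometry so areas/perimeters/island counts are preserved). Overall, the cross-section is a single solid region. Undo the 15° rotation: the query point maps to (0.314, 4.264) in the un-rotated model frame. The nearest boundary edge runs (2.03, 5.18)→(1.63, 3.87); distance from the point to it = 1.38 mm. The point is inside the cross-section, 1.38 mm from the nearest boundary — within the 1.8 mm shell band (3 × 0.6).

shell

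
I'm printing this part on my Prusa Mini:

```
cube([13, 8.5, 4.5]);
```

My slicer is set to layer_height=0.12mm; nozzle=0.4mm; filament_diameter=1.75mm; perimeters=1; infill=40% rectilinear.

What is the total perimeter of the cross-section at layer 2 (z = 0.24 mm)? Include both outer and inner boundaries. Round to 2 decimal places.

At z = 0.24 mm: the cube (footprint 13×8.5) is included at this height (perimeter 43.00 mm). Overall, the cross-section is a single solid region. Total boundary length (outer) = 43.00 mm.

43.00 mm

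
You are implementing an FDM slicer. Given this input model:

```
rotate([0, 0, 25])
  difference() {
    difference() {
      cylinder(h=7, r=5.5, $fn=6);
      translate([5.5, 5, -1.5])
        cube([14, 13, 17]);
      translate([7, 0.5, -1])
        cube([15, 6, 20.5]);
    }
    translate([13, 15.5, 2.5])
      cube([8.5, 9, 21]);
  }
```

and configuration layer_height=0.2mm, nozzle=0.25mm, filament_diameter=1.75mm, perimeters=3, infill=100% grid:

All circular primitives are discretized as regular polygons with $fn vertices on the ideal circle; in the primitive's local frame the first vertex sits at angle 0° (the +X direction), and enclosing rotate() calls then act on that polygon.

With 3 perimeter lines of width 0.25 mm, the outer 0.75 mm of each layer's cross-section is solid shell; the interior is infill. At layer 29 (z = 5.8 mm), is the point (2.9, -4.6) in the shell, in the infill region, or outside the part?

At z = 5.8 mm: the r=5.5 cylinder gives a regular 6-gon of circumradius 5.5 (constant along its height); the cube at (5.5, 5) (footprint 14×13) is included at this height; the cube at (7, 0.5) is present — its section is the full 15×6 rectangle; Taking the first minus the rest: starting from the r=5.5 cylinder, the 14×13 cube at (5.5, 5) misses the remaining region (no effect); the 15×6 cube at (7, 0.5) misses the remaining region (no effect) — 1 connected region; the 8.5×9 cube at (13, 15.5) contributes its full rectangle; Subtracting the remaining from the first: starting from that combined region, the 8.5×9 cube at (13, 15.5) misses the remaining region (no effect) — 1 connected region; (rotated 25° about Z; rotation is an isometry so areas/perimeters/island counts are preserved). Overall, the cross-section is a single solid region. Undo the 25° rotation: the query point maps to (0.684, -5.395) in the un-rotated model frame. The nearest boundary edge runs (2.75, -4.76)→(-2.75, -4.76); distance from the point to it = 0.63 mm. The point is not inside any of the regions above, so it lies outside the cross-section (0.63 mm from the nearest boundary).

outside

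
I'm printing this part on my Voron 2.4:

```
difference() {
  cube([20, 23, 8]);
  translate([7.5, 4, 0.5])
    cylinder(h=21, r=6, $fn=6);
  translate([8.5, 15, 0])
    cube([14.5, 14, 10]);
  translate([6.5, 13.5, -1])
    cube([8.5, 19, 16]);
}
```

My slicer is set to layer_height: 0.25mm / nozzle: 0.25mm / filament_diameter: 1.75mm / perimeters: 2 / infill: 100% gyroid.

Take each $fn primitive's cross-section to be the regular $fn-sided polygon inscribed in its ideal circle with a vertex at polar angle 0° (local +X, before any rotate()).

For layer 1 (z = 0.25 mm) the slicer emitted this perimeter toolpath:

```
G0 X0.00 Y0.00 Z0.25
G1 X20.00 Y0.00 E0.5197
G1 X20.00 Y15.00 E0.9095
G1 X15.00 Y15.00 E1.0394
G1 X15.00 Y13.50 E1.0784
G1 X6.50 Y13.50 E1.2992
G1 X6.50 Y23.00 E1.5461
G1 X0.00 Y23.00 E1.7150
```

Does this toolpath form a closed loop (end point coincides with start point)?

no

Start point (G0): (0.00, 0.00). End point (last G1): the path does not return to the start — open.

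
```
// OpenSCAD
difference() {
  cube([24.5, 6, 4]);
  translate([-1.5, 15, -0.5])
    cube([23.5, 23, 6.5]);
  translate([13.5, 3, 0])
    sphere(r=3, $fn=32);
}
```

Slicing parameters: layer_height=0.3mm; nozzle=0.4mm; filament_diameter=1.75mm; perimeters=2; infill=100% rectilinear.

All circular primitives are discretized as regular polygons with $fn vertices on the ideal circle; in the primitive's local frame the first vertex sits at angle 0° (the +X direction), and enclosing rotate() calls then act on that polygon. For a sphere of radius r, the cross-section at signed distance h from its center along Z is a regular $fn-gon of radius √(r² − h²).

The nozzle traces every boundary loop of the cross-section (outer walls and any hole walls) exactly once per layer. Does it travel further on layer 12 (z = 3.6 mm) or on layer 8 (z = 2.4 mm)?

Layer 12 (z = 3.6): the cube is present — its section is the full 24.5×6 rectangle (perimeter 61.00 mm); the cube at (-1.5, 15) is present — its section is the full 23.5×23 rectangle (perimeter 93.00 mm); the sphere at (13.5, 3) does not reach this height (|z−center|=3.600 > r=3); Subtracting the remaining from the first: starting from the 24.5×6 cube, the 23.5×23 cube at (-1.5, 15) misses the remaining region (no effect) — boundary = 61.00 mm. So its perimeter = 61.00 mm. Layer 8 (z = 2.4): the cube is present — its section is the full 24.5×6 rectangle (perimeter 61.00 mm); the cube at (-1.5, 15) is present — its section is the full 23.5×23 rectangle (perimeter 93.00 mm); the r=3 sphere at (13.5, 3) slices to a regular 32-gon of circumradius 1.800 (√(r²−h²) with h=2.4 from center) (perimeter = 2·32·1.800·sin(180°/32) = 11.29 mm); Taking the first minus the rest: starting from the 24.5×6 cube, the 23.5×23 cube at (-1.5, 15) misses the remaining region (no effect); the r=3 sphere at (13.5, 3) lies wholly inside it (removes its full 10.11 mm² and its 11.29 mm outline becomes a hole wall) — boundary (outer + 1 inner loop) = 72.29 mm. So its perimeter = 72.29 mm. Layer 8 is larger (72.29 vs 61.00 mm).

layer 8 (z = 2.4 mm)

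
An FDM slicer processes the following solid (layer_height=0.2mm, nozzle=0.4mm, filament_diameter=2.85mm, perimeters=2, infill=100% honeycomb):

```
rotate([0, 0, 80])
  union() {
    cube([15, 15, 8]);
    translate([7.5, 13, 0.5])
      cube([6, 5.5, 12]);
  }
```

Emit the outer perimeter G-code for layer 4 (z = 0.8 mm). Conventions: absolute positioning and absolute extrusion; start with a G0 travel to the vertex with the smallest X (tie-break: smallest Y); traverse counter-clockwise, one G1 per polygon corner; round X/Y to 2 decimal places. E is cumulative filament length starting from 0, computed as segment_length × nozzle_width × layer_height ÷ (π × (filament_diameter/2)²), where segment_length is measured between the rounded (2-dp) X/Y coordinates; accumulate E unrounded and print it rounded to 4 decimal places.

At z = 0.8 mm: the cube is present — its section is the full 15×15 rectangle; the 6×5.5 cube at (7.5, 13) contributes its full rectangle; Combining (union): the regions partially overlap (shared area 12.00 mm²), so overlapping operands fuse into one piece — 1 connected region; (rotated 80° about Z; rotation is an isometry so areas/perimeters/island counts are preserved). The outline is a single polygon with 8 vertices. Extrusion per mm of travel: 0.4 × 0.2 / (π × 1.425²) = 0.012540. Accumulating E over each segment gives final E = 0.8402.

G0 X-16.92 Y10.60 Z0.80
G1 X-13.47 Y9.99 E0.0439
G1 X-14.77 Y2.60 E0.1380
G1 X0.00 Y0.00 E0.3261
G1 X2.60 Y14.77 E0.5142
G1 X-12.17 Y17.38 E0.7023
G1 X-12.43 Y15.90 E0.7211
G1 X-15.87 Y16.51 E0.7649
G1 X-16.92 Y10.60 E0.8402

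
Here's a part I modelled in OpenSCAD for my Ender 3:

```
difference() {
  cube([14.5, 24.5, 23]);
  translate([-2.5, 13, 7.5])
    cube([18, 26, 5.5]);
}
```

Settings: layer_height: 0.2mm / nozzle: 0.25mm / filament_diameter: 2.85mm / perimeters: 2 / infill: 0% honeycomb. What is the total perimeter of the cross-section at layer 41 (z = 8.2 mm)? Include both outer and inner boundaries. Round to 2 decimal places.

55.00 mm

At z = 8.2 mm: the cube is present — its section is the full 14.5×24.5 rectangle (perimeter 78.00 mm); the 18×26 cube at (-2.5, 13) contributes its full rectangle (perimeter 88.00 mm); Subtracting the remaining from the first: starting from the 14.5×24.5 cube, the 18×26 cube at (-2.5, 13) partially overlaps it — only the 166.75 mm² overlap (of its 468.00 mm²) is removed, clipping the outline — boundary = 55.00 mm. Overall, the cross-section is a single solid region. Total boundary length (outer) = 55.00 mm.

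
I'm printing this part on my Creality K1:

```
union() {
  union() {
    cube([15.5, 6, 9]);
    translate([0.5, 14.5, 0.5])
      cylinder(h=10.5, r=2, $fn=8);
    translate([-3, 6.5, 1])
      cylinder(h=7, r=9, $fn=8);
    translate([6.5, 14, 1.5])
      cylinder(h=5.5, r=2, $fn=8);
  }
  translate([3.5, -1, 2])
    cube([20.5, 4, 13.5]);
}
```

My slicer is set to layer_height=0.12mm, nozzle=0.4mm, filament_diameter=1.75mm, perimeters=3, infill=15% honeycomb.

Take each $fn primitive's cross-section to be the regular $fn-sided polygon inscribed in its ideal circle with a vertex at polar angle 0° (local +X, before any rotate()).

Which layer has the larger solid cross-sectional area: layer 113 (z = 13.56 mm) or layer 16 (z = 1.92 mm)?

layer 16 (z = 1.92 mm)

Layer 113 (z = 13.56): the cube is absent (z outside [0, 9]); the cylinder at (0.5, 14.5) is not intersected at this z (z outside [0.5, 11]); the cylinder at (-3, 6.5) does not reach this height (z outside [1, 8]); the cylinder at (6.5, 14) is absent (z outside [1.5, 7]); Merging all regions: nothing is present at this height; the 20.5×4 cube at (3.5, -1) contributes its full rectangle (area 82.00 mm²); Taking the union: only the 20.5×4 cube at (3.5, -1) is present, so the union is just that shape — area = 82.00 mm². So its area = 82.00 mm². Layer 16 (z = 1.92): the 15.5×6 cube contributes its full rectangle (area 93.00 mm²); the r=2 cylinder at (0.5, 14.5) gives a regular 8-gon of circumradius 2 (constant along its height) (area = (8/2)·2.000²·sin(360°/8) = 11.31 mm²); the cylinder at (-3, 6.5): section is a regular 8-gon, circumradius r=9 (area = (8/2)·9.000²·sin(360°/8) = 229.10 mm²); the r=2 cylinder at (6.5, 14) gives a regular 8-gon of circumradius 2 (constant along its height) (area = (8/2)·2.000²·sin(360°/8) = 11.31 mm²); Combining (union): the regions partially overlap — summed areas 344.73 mm² minus the doubly-counted overlap 31.40 mm² gives 313.33 mm² — area = 313.33 mm²; the cube at (3.5, -1) does not reach this height (z outside [2, 15.5]); Taking the union: only the result so far is present, so the union is just that shape — area = 313.33 mm². So its area = 313.33 mm². Layer 16 is larger (313.33 vs 82.00 mm²).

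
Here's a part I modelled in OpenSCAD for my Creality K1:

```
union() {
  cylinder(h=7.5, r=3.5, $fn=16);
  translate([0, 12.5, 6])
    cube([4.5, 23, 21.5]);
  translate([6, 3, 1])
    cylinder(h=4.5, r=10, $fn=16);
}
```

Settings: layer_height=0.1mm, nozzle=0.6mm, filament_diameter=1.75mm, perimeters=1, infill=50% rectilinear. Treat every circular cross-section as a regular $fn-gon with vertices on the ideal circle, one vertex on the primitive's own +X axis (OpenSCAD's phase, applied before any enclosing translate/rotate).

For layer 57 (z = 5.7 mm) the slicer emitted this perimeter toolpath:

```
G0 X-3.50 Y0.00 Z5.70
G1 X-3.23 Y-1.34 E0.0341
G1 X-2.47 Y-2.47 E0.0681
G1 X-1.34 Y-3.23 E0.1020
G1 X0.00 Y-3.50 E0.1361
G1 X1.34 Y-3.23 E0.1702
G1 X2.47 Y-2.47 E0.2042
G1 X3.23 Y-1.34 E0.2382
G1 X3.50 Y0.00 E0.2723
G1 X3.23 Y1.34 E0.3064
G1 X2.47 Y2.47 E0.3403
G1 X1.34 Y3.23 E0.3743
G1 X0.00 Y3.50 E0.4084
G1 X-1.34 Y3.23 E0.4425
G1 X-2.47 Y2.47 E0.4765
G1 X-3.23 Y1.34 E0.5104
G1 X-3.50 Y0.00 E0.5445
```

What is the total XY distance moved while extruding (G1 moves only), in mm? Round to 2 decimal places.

Sum the Euclidean lengths of each G1 segment: total = 21.83 mm.

21.83 mm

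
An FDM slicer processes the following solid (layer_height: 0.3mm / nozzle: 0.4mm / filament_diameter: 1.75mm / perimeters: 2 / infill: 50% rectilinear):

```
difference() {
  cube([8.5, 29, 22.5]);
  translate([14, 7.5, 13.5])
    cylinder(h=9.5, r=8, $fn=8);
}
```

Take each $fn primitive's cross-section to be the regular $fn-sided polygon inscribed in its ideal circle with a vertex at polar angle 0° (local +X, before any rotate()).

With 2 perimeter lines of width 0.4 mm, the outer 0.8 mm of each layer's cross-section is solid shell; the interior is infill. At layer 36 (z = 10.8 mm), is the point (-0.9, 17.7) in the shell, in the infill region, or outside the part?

At z = 10.8 mm: the cube is present — its section is the full 8.5×29 rectangle; the cylinder at (14, 7.5) does not reach this height (z outside [13.5, 23]); Taking the first minus the rest: none of the subtracted shapes is present at this height, so the 8.5×29 cube is unchanged — 1 connected region. Overall, the cross-section is a single solid region. The nearest boundary edge runs (0.00, 29.00)→(0.00, 0.00); distance from the point to it = 0.90 mm. The point is not inside any of the regions above, so it lies outside the cross-section (0.90 mm from the nearest boundary).

outside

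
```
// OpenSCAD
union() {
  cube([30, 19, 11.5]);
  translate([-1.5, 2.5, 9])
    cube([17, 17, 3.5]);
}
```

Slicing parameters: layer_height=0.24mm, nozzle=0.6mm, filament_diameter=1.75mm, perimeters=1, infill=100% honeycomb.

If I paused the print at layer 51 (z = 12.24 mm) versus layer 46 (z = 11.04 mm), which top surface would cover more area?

layer 46 (z = 11.04 mm)

Layer 51 (z = 12.24): the cube is not intersected at this z (z outside [0, 11.5]); the cube at (-1.5, 2.5) (footprint 17×17) is included at this height (area 289.00 mm²); Taking the union: only the 17×17 cube at (-1.5, 2.5) is present, so the union is just that shape — area = 289.00 mm². So its area = 289.00 mm². Layer 46 (z = 11.04): the cube (footprint 30×19) is included at this height (area 570.00 mm²); the 17×17 cube at (-1.5, 2.5) contributes its full rectangle (area 289.00 mm²); Merging all regions: the regions partially overlap — summed areas 859.00 mm² minus the doubly-counted overlap 255.75 mm² gives 603.25 mm² — area = 603.25 mm². So its area = 603.25 mm². Layer 46 is larger (603.25 vs 289.00 mm²).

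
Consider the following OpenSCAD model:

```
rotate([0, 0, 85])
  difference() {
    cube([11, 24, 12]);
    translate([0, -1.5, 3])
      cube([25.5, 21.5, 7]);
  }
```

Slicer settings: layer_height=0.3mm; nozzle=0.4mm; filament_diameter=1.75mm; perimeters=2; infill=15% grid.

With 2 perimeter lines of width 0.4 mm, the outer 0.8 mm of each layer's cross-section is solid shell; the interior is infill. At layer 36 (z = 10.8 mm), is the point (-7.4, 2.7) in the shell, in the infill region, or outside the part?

infill

At z = 10.8 mm: the cube (footprint 11×24) is included at this height; the cube at (0, -1.5) is absent (z outside [3, 10]); Subtracting the remaining from the first: none of the subtracted shapes is present at this height, so the 11×24 cube is unchanged — 1 connected region; (rotated 85° about Z; rotation is an isometry so areas/perimeters/island counts are preserved). Overall, the cross-section is a single solid region. Undo the 85° rotation: the query point maps to (2.045, 7.607) in the un-rotated model frame. The nearest boundary edge runs (0.00, 24.00)→(0.00, 0.00); distance from the point to it = 2.04 mm. The point is inside the cross-section and 2.04 mm from the nearest boundary — more than the 0.8 mm shell width (2 × 0.4), so it's in the infill interior.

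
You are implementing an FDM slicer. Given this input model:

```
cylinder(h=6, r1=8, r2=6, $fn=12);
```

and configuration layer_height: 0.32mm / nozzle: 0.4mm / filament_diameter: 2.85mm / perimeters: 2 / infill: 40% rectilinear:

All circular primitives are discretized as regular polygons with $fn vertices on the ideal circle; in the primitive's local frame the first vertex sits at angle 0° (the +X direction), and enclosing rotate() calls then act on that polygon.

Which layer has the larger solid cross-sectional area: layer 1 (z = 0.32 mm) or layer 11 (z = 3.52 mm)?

Layer 1 (z = 0.32): the cone contributes a regular 12-gon of circumradius 7.893 (interpolated between r1=8 and r2=6 at t=0.053) (area = (12/2)·7.893²·sin(360°/12) = 186.91 mm²). So its area = 186.91 mm². Layer 11 (z = 3.52): the cone contributes a regular 12-gon of circumradius 6.827 (interpolated between r1=8 and r2=6 at t=0.587) (area = (12/2)·6.827²·sin(360°/12) = 139.81 mm²). So its area = 139.81 mm². Layer 1 is larger (186.91 vs 139.81 mm²).

layer 1 (z = 0.32 mm)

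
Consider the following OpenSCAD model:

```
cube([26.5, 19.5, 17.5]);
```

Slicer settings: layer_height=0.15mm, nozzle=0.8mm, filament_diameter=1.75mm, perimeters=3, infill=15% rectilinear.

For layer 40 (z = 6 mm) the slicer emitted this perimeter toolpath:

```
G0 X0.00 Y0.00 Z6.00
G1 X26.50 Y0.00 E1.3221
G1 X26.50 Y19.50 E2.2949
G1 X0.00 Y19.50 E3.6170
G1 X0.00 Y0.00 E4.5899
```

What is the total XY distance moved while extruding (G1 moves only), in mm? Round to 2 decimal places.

Sum the Euclidean lengths of each G1 segment: total = 92.00 mm.

92.00 mm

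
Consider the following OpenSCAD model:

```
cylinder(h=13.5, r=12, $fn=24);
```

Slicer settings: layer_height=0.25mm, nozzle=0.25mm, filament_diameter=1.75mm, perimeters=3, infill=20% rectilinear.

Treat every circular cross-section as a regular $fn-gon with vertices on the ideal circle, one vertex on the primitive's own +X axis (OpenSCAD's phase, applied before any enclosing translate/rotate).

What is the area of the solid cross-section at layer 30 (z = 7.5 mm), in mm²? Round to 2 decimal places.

447.24 mm²

At z = 7.5 mm: the r=12 cylinder gives a regular 24-gon of circumradius 12 (constant along its height) (area = (24/2)·12.000²·sin(360°/24) = 447.24 mm²). Overall, the cross-section is a single solid region. Net area = 447.24 mm².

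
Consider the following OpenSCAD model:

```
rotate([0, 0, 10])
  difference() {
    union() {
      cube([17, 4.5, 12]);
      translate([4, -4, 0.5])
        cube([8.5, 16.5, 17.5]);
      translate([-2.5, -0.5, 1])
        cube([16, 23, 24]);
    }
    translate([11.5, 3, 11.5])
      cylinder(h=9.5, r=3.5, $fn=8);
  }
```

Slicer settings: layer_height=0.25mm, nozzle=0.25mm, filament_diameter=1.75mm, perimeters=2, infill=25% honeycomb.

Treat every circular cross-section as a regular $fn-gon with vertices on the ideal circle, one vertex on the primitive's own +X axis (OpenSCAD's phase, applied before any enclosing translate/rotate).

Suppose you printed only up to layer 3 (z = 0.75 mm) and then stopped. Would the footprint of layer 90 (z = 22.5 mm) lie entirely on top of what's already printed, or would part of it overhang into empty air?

Compare the two slices. At z = 0.75: the 17×4.5 cube contributes its full rectangle (area 76.50 mm²); the cube at (4, -4) is present — its section is the full 8.5×16.5 rectangle (area 140.25 mm²); the cube at (-2.5, -0.5) does not reach this height (z outside [1, 25]); Taking the union: the regions partially overlap — summed areas 216.75 mm² minus the doubly-counted overlap 38.25 mm² gives 178.50 mm² — area = 178.50 mm²; the cylinder at (11.5, 3) is not intersected at this z (z outside [11.5, 21]); Subtracting the remaining from the first: none of the subtracted shapes is present at this height, so the result so far is unchanged — area = 178.50 mm²; (whole slice rotated 10° about Z — lengths, areas and connectivity unchanged). At z = 22.5: the cube is not intersected at this z (z outside [0, 12]); the cube at (4, -4) is not intersected at this z (z outside [0.5, 18]); the cube at (-2.5, -0.5) is present — its section is the full 16×23 rectangle (area 368.00 mm²); Combining (union): only the 16×23 cube at (-2.5, -0.5) is present, so the union is just that shape — area = 368.00 mm²; the cylinder at (11.5, 3) is not intersected at this z (z outside [11.5, 21]); Taking the first minus the rest: none of the subtracted shapes is present at this height, so the result so far is unchanged — area = 368.00 mm²; (rotated 10° about Z; rotation is an isometry so areas/perimeters/island counts are preserved). Checking containment: at z = 22.5 the cross-section extends beyond the z = 0.75 cross-section by about 235.00 mm².

part overhangs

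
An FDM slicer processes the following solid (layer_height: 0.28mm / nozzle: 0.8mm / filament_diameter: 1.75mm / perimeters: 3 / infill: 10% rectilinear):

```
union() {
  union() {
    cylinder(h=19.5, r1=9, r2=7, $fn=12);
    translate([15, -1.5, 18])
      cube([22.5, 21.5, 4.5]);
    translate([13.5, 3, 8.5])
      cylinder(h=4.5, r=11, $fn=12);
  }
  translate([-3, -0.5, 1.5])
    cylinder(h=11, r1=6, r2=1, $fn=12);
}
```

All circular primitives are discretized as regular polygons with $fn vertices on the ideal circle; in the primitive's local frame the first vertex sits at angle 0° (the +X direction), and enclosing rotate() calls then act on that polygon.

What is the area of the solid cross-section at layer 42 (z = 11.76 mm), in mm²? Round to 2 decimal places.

At z = 11.76 mm: the cone (r1=9→r2=7) has section circumradius 7.794 here — a regular 12-gon (area = (12/2)·7.794²·sin(360°/12) = 182.23 mm²); the cube at (15, -1.5) is not intersected at this z (z outside [18, 22.5]); the cylinder at (13.5, 3): section is a regular 12-gon, circumradius r=11 (area = (12/2)·11.000²·sin(360°/12) = 363.00 mm²); Merging all regions: the regions partially overlap — summed areas 545.23 mm² minus the doubly-counted overlap 36.77 mm² gives 508.46 mm² — area = 508.46 mm²; the cone at (-3, -0.5) contributes a regular 12-gon of circumradius 1.336 (interpolated between r1=6 and r2=1 at t=0.933) (area = (12/2)·1.336²·sin(360°/12) = 5.36 mm²); Taking the union: the cone at (-3, -0.5) lies entirely inside the result so far, so the union is just the result so far — area = 508.46 mm². Overall, the cross-section is a single solid region. Net area = 508.46 mm².

508.46 mm²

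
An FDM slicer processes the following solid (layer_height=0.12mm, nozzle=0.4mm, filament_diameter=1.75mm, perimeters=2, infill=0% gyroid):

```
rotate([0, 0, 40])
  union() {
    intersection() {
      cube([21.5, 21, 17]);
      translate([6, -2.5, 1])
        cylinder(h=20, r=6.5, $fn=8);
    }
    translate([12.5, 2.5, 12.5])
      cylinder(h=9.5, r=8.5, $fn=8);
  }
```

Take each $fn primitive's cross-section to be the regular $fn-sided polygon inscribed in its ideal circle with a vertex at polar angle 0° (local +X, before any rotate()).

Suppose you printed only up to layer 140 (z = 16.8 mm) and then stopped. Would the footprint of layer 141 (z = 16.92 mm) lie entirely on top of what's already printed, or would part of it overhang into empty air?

entirely on top

Compare the two slices. At z = 16.8: the cube (footprint 21.5×21) is included at this height (area 451.50 mm²); the cylinder at (6, -2.5): section is a regular 8-gon, circumradius r=6.5 (area = (8/2)·6.500²·sin(360°/8) = 119.50 mm²); Keeping only the common overlap: the r=6.5 cylinder at (6, -2.5) partially overlaps the 21.5×21 cube; clipping to the common part keeps 29.84 mm² — area = 29.84 mm²; the r=8.5 cylinder at (12.5, 2.5) gives a regular 8-gon of circumradius 8.5 (constant along its height) (area = (8/2)·8.500²·sin(360°/8) = 204.35 mm²); Merging all regions: the regions partially overlap — summed areas 234.19 mm² minus the doubly-counted overlap 20.68 mm² gives 213.51 mm² — area = 213.51 mm²; (rotated 40° about Z; rotation is an isometry so areas/perimeters/island counts are preserved). At z = 16.92: the 21.5×21 cube contributes its full rectangle (area 451.50 mm²); the r=6.5 cylinder at (6, -2.5) gives a regular 8-gon of circumradius 6.5 (constant along its height) (area = (8/2)·6.500²·sin(360°/8) = 119.50 mm²); Keeping only the common overlap: the r=6.5 cylinder at (6, -2.5) partially overlaps the 21.5×21 cube; clipping to the common part keeps 29.84 mm² — area = 29.84 mm²; the r=8.5 cylinder at (12.5, 2.5) contributes a regular 8-gon of circumradius 8.5 (area = (8/2)·8.500²·sin(360°/8) = 204.35 mm²); Combining (union): the regions partially overlap — summed areas 234.19 mm² minus the doubly-counted overlap 20.68 mm² gives 213.51 mm² — area = 213.51 mm²; (whole slice rotated 40° about Z — lengths, areas and connectivity unchanged). Checking containment: the cross-section at z = 16.92 is a subset of the cross-section at z = 16.8.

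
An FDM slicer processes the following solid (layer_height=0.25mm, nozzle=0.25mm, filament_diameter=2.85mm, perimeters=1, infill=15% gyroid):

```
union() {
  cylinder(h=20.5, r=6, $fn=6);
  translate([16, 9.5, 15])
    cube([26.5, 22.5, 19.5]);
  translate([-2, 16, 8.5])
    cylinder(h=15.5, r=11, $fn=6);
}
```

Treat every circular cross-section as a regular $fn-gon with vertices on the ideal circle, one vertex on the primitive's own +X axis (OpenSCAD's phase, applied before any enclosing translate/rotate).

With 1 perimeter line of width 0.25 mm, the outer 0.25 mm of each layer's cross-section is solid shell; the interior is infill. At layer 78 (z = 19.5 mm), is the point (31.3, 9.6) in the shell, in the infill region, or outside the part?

shell

At z = 19.5 mm: the r=6 cylinder contributes a regular 6-gon of circumradius 6; the cube at (16, 9.5) is present — its section is the full 26.5×22.5 rectangle; the cylinder at (-2, 16): section is a regular 6-gon, circumradius r=11; Merging all regions: the 3 present regions are separate (no shared area or edge), so areas and boundary lengths simply add and each stays a separate island — 3 connected regions. Overall, the cross-section has 3 separate islands. The nearest boundary edge runs (42.50, 9.50)→(16.00, 9.50); distance from the point to it = 0.10 mm. (Shell/infill is judged within the island containing the point — the largest one.) The point is inside the cross-section, 0.10 mm from the nearest boundary — within the 0.25 mm shell band (1 × 0.25).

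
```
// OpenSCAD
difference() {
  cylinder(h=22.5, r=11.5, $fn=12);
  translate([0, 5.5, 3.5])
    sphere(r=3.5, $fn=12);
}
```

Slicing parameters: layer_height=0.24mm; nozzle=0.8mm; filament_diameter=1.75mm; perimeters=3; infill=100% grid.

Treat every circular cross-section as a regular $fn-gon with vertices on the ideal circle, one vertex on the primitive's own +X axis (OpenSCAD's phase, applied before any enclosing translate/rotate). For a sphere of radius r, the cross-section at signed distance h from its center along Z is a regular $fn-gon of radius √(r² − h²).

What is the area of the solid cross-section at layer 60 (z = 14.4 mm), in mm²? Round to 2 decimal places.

396.75 mm²

At z = 14.4 mm: the cylinder: section is a regular 12-gon, circumradius r=11.5 (area = (12/2)·11.500²·sin(360°/12) = 396.75 mm²); the sphere at (0, 5.5) does not reach this height (|z−center|=10.900 > r=3.5); Taking the first minus the rest: none of the subtracted shapes is present at this height, so the r=11.5 cylinder is unchanged — area = 396.75 mm². Overall, the cross-section is a single solid region. Net area = 396.75 mm².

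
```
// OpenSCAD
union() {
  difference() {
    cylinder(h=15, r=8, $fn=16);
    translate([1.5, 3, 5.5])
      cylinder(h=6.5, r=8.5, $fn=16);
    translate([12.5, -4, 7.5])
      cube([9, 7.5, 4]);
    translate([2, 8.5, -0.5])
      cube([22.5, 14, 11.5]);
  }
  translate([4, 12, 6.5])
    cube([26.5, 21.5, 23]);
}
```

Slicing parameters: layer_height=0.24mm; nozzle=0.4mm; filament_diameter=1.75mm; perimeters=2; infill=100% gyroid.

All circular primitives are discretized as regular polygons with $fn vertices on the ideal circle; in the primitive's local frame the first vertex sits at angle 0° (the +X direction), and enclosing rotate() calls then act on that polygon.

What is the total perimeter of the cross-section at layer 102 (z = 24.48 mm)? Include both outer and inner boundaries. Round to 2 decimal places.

96.00 mm

At z = 24.48 mm: the cylinder does not reach this height (z outside [0, 15]); the cylinder at (1.5, 3) does not reach this height (z outside [5.5, 12]); the cube at (12.5, -4) does not reach this height (z outside [7.5, 11.5]); the cube at (2, 8.5) is not intersected at this z (z outside [-0.5, 11]); Subtracting the remaining from the first: the first operand is absent here, so nothing remains; the cube at (4, 12) is present — its section is the full 26.5×21.5 rectangle (perimeter 96.00 mm); Merging all regions: only the 26.5×21.5 cube at (4, 12) is present, so the union is just that shape — boundary = 96.00 mm. Overall, the cross-section is a single solid region. Total boundary length (outer) = 96.00 mm.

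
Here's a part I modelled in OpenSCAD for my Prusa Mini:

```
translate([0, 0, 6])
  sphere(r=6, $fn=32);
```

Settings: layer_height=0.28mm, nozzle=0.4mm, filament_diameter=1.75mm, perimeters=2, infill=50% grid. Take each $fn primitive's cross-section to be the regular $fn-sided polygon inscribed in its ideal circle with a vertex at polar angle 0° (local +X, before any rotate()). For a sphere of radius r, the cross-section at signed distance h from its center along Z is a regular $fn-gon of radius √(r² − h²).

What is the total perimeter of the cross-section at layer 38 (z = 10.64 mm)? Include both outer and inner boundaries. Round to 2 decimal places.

At z = 10.64 mm: the r=6 sphere slices to a regular 32-gon of circumradius 3.804 (√(r²−h²) with h=4.64 from center) (perimeter = 2·32·3.804·sin(180°/32) = 23.86 mm). Overall, the cross-section is a single solid region. Total boundary length (outer) = 23.86 mm.

23.86 mm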